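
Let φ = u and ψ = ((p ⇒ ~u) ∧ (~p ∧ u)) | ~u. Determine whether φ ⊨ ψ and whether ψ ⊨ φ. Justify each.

(⟹) This fails. Under u = T, p = T, the left side is true but the right side is false.

(⟸) This fails. Under u = F, p = F, the left side is false but the right side is true.

Neither direction holds.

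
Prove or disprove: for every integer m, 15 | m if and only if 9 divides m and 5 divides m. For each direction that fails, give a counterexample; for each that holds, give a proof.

(⇒) This fails: take m = 15. Certainly 15 ∣ 15, but 9 ∤ 15.

(⇐) Suppose 9 ∣ m and 5 ∣ m. Any common multiple of 9 and 5 is a multiple of their lcm; here gcd(9, 5) = 1, so lcm(9, 5) = 9·5 = 45, so 45 ∣ m. Since 15 ∣ 45, it follows that 15 ∣ m.

Only the reverse direction holds.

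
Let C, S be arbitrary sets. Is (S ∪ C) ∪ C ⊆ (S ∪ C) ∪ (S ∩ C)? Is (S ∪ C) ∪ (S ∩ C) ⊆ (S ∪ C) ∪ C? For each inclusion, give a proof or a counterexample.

The two sets are equal.

Forward inclusion. Let x ∈ (S ∪ C) ∪ C. Then either x ∈ C and x ∉ S; or x ∈ S and x ∉ C; or x ∈ C ∩ S. In each case x ∈ (S ∪ C) ∪ (S ∩ C), so (S ∪ C) ∪ C ⊆ (S ∪ C) ∪ (S ∩ C).

Reverse inclusion. Let x ∈ (S ∪ C) ∪ (S ∩ C). Then either x ∈ C and x ∉ S; or x ∈ S and x ∉ C; or x ∈ C ∩ S. In each case x ∈ (S ∪ C) ∪ C, so (S ∪ C) ∪ (S ∩ C) ⊆ (S ∪ C) ∪ C.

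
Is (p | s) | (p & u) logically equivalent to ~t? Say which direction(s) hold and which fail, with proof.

(⇒) fails and (⇐) fails.

Forward direction. This fails. Under p = T, t = T, u = F, s = F, the left side is true but the right side is false.

Converse. This fails. Under p = F, t = F, u = F, s = F, the left side is false but the right side is true.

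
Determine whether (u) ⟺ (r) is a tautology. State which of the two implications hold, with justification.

(⇒) fails and (⇐) fails.

(⟹) This fails. Under r = F, u = T, the left side is true but the right side is false.

(⟸) This fails. Under r = T, u = F, the left side is false but the right side is true.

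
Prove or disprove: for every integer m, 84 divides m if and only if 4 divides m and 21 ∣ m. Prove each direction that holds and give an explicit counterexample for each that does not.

(⟹) If 84 ∣ m, write m = 84q. Since 84 = 21·4, m = 4·(21q), so 4 ∣ m; and since 84 = 4·21, m = 21·(4q), so 21 ∣ m.

(⟸) Suppose 4 ∣ m and 21 ∣ m. Any common multiple of 4 and 21 is a multiple of their lcm; here gcd(4, 21) = 1, so lcm(4, 21) = 4·21 = 84, so 84 ∣ m.

Both implications hold.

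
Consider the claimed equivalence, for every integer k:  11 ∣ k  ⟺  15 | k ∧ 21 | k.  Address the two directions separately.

(⟹) This fails: take k = 11. Certainly 11 ∣ 11, but 15 ∤ 11.

(⟸) This fails: take k = 105. Both 15 ∣ 105 and 21 ∣ 105, yet 105 is not a multiple of 11 (since 105 = 9·11 + 6), so 11 ∤ 105.

Neither direction holds.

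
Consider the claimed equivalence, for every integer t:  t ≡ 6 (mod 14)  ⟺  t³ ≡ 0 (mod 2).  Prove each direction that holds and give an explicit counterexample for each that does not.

(⟹) Suppose t ≡ 6 (mod 14). Then t³ ≡ 6³ = 216 (mod 14), and since 2 ∣ 14, also t³ ≡ 0 (mod 2).

(⟸) This fails: take t = 0. Then 0³ = 0 ≡ 0 (mod 2), yet 0 ≡ 0 (mod 14), not 6.

Not equivalent: only (⇒) holds.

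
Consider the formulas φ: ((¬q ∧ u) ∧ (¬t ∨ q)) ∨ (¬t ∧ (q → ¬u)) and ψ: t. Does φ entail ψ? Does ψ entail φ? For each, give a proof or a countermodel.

(⟹) This fails. Under u = F, t = F, q = F, the left side is true but the right side is false.

(⟸) This fails. Under u = F, t = T, q = F, the left side is false but the right side is true.

Neither direction holds.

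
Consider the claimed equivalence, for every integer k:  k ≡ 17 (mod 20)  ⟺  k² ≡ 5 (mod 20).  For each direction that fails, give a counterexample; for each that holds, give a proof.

Both directions fail.

(⇒) This fails: take k = 17. Then 17 ≡ 17 (mod 20), but 17² = 289 ≡ 9 (mod 20), not 5.

(⇐) This fails: take k = 5. Then 5² = 25 ≡ 5 (mod 20), yet 5 ≡ 5 (mod 20), not 17.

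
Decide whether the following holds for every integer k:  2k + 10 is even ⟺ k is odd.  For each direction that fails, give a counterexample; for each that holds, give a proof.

(⇒) This fails: take k = 2. Then 2k + 10 = 14, which is even, yet k = 2 is even, not odd.

(⇐) Suppose k is odd. Since 2 is even, 2k is even for every k, so 2k + 10 has the same parity as 10, which is even. Hence 2k + 10 is even.

(⇒) fails; (⇐) holds.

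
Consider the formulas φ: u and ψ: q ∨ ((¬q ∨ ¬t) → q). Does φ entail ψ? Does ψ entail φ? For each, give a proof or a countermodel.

Neither direction holds.

[⇒] This fails. Under t = F, q = F, u = T, the left side is true but the right side is false.

[⇐] This fails. Under t = F, q = T, u = F, the left side is false but the right side is true.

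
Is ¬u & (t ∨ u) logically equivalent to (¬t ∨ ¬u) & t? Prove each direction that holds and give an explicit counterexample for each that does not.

(←) Assume the antecedent. If t is true, the antecedent forces (t = T, u = F), and ¬u & (t ∨ u) holds there. If t is false, the antecedent cannot hold. Either way ¬u & (t ∨ u) holds.

(→) Assume the antecedent. If t is true, the antecedent forces (t = T, u = F), and (¬t ∨ ¬u) & t holds there. If t is false, the antecedent cannot hold. Either way (¬t ∨ ¬u) & t holds.

Both directions hold; the statement is true.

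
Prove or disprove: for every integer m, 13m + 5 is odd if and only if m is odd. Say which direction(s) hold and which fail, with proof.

(⟹) This fails: m = 0 gives 13m + 5 = 5, which is odd, but 0 is even, not odd.

(⟸) This also fails: m = 5 is odd, but 13m + 5 = 70 is even, not odd.

Neither direction holds.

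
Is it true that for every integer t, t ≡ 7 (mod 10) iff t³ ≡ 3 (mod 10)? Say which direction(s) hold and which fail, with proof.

The biconditional holds.

(⟹) Suppose t ≡ 7 (mod 10). Write t = 10j + 7. Then (10j + 7)³ = 1000j³ + 2100j² + 1470j + 343 = 10(100j³ + 210j² + 147j + 34) + 3, so t³ ≡ 3 (mod 10).

(⟸) For the converse, argue contrapositively. If t ≢ 7 (mod 10), then t is congruent to one of 0, 1, 2, 3, 4, 5, 6, 8, 9 modulo 10, and these give t³ ≡ 0, 1, 8, 7, 4, 5, 6, 2, 9 respectively — never 3.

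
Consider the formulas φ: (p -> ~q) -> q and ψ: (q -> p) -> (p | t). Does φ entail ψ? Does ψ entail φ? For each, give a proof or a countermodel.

Forward direction. Assume the antecedent. If t is true, (q -> p) -> (p | t) reduces to true regardless of the other variables. If t is false, the antecedent forces (t = F, p = F, q = T) or (t = F, p = T, q = T), and (q -> p) -> (p | t) holds there. Either way (q -> p) -> (p | t) holds.

Converse. This fails. Under t = T, p = F, q = F, the left side is false but the right side is true.

The forward direction holds; the converse fails.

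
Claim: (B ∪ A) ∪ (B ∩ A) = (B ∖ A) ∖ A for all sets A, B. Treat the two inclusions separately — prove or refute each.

The sets are not equal: only the reverse inclusion holds.

(⟹) This inclusion fails. Take A = {1}, B = ∅; then 1 ∈ (B ∪ A) ∪ (B ∩ A) but 1 ∉ (B ∖ A) ∖ A.

(⟸) Let x ∈ (B ∖ A) ∖ A. Then x ∈ B and x ∉ A, from which x ∈ (B ∪ A) ∪ (B ∩ A).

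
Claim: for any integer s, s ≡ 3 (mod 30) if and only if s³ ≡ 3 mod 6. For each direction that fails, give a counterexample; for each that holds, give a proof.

[⇐] This fails: take s = 9. Then 9³ = 729 ≡ 3 (mod 6), yet 9 ≡ 9 (mod 30), not 3.

[⇒] Suppose s ≡ 3 (mod 30). Then s³ ≡ 3³ = 27 (mod 30), and since 6 ∣ 30, also s³ ≡ 3 (mod 6).

The forward direction holds; the converse fails.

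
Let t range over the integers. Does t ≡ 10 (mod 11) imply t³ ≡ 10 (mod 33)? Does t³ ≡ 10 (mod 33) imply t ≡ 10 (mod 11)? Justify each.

(→) This fails: take t = 21. Then 21 ≡ 10 (mod 11), but 21³ = 9261 ≡ 21 (mod 33), not 10.

(←) Conversely, the residues r modulo 33 with r³ ≡ 10 (mod 33) are exactly {10}, and each is ≡ 10 (mod 11).

The forward direction fails; the converse holds.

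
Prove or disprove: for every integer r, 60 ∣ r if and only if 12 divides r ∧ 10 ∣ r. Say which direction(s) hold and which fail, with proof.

(→) If 60 ∣ r, write r = 60q. Since 60 = 5·12, r = 12·(5q), so 12 ∣ r; and since 60 = 6·10, r = 10·(6q), so 10 ∣ r.

(←) Suppose 12 ∣ r and 10 ∣ r. Any common multiple of 12 and 10 is a multiple of their lcm; here lcm(12, 10) = 12·10/gcd(12, 10) = 120/2 = 60, so 60 ∣ r.

The biconditional holds.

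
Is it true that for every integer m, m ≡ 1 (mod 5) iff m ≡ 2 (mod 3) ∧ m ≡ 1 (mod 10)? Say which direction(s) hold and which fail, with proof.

(⇐) If m ≡ 2 (mod 3) and m ≡ 1 (mod 10), then by the Chinese remainder theorem m ≡ 11 (mod 30). Since 11 ≡ 1 (mod 5) and 5 ∣ 30, we get m ≡ 1 (mod 5).

(⇒) This fails: m = 1 gives 1 ≡ 1 (mod 5) but 1 ≡ 1 (mod 3), so the conjunction on the right does not hold.

Not equivalent: only (⇐) holds.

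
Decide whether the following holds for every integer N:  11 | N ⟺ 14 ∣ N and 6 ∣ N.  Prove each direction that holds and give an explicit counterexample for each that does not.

Neither direction holds.

Forward direction. This fails: take N = 11. Certainly 11 ∣ 11, but 14 ∤ 11.

Converse. This fails: take N = 42. Both 14 ∣ 42 and 6 ∣ 42, yet 42 is not a multiple of 11 (since 42 = 3·11 + 9), so 11 ∤ 42.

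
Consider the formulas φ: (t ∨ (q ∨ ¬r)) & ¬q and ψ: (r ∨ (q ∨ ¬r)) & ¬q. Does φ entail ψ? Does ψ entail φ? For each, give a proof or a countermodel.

(⟹) Assume the antecedent. If t is true, the antecedent forces (t = T, q = F, r = F) or (t = T, q = F, r = T), and (r ∨ (q ∨ ¬r)) & ¬q holds there. If t is false, the antecedent forces (t = F, q = F, r = F), and (r ∨ (q ∨ ¬r)) & ¬q holds there. Either way (r ∨ (q ∨ ¬r)) & ¬q holds.

(⟸) This fails. Under t = F, q = F, r = T, the left side is false but the right side is true.

(⇒) holds; (⇐) fails.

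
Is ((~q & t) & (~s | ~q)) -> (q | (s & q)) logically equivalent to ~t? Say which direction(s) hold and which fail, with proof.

The forward direction fails; the converse holds.

[⇐] Assume the antecedent. If t is true, the antecedent cannot hold. If t is false, the consequent reduces to true regardless of the other variables. Either way the consequent holds.

[⇒] This fails. Under t = T, s = F, q = T, the left side is true but the right side is false.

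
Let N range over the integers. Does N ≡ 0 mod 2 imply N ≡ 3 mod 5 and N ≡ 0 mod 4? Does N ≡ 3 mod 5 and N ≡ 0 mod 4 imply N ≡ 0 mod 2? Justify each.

(→) This fails: N = 0 gives 0 ≡ 0 (mod 2) but 0 ≡ 0 (mod 5), so the conjunction on the right does not hold.

(←) Conversely, if N ≡ 3 (mod 5) and N ≡ 0 (mod 4), then by the Chinese remainder theorem N ≡ 8 (mod 20). Since 8 ≡ 0 (mod 2) and 2 ∣ 20, we get N ≡ 0 (mod 2).

Only the converse holds.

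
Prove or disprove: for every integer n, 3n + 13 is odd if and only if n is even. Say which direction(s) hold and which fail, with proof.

Both implications hold.

(⟹) Suppose 3n + 13 is odd. Since 3 is odd, 3n and n have the same parity, so 3n + 13 ≡ n + 13 (mod 2). As 13 is odd, 3n + 13 is odd exactly when n is even. Thus n is even.

(⟸) Conversely, suppose n is even; write n = 2j. Then 3n + 13 = 3·(2j) + 13 = 2·3j + 13, which is odd.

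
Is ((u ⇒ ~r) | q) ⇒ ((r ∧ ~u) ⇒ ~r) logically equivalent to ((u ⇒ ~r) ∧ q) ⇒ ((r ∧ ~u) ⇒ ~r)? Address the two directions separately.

The forward direction holds; the converse fails.

(→) Assume the antecedent. If r is true, the antecedent forces (q = F, r = T, u = T) or (q = T, r = T, u = T), and the consequent holds there. If r is false, the consequent reduces to true regardless of the other variables. Either way the consequent holds.

(←) This fails. Under q = F, r = T, u = F, the left side is false but the right side is true.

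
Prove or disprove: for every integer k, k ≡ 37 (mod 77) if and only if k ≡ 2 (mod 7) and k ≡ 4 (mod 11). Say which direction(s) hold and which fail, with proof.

Equivalent; both directions hold.

(←) If k ≡ 2 (mod 7) and k ≡ 4 (mod 11), then by the Chinese remainder theorem k ≡ 37 (mod 77). This is exactly k ≡ 37 (mod 77).

(→) Suppose k ≡ 37 (mod 77); write k = 77j + 37. Since 7 ∣ 77, reducing mod 7 gives k ≡ 37 ≡ 2 (mod 7); since 11 ∣ 77, reducing mod 11 gives k ≡ 37 ≡ 4 (mod 11).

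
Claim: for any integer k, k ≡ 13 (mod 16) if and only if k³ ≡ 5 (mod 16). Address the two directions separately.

Equivalent; both directions hold.

[⇐] Suppose k³ ≡ 5 (mod 16). The only residue r in {0, …, 15} with r³ ≡ 5 (mod 16) is r = 13, so k ≡ 13 (mod 16).

[⇒] Suppose k ≡ 13 (mod 16). Write k = 16j + 13. Then (16j + 13)³ = 4096j³ + 9984j² + 8112j + 2197 = 16(256j³ + 624j² + 507j + 137) + 5, so k³ ≡ 5 (mod 16).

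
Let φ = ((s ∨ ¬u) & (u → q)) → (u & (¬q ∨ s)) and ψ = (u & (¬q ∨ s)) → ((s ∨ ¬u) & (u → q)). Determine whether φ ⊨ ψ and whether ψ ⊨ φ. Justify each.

Forward direction. This fails. Under q = F, s = F, u = T, the left side is true but the right side is false.

Converse. This fails. Under q = F, s = F, u = F, the left side is false but the right side is true.

Neither implication holds.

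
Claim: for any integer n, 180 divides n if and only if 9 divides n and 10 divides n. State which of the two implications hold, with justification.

(⇒) If 180 ∣ n, write n = 180q. Since 180 = 20·9, n = 9·(20q), so 9 ∣ n; and since 180 = 18·10, n = 10·(18q), so 10 ∣ n.

(⇐) This fails: take n = 90. Both 9 ∣ 90 and 10 ∣ 90, yet 90 is not a multiple of 180 (since 90 = 0·180 + 90), so 180 ∤ 90.

Only the forward implication holds.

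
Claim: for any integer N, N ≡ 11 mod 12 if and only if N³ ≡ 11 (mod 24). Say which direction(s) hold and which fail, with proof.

Only the converse holds.

(→) This fails: take N = 23. Then 23 ≡ 11 (mod 12), but 23³ = 12167 ≡ 23 (mod 24), not 11.

(←) Conversely, the residues r modulo 24 with r³ ≡ 11 (mod 24) are exactly {11}, and each is ≡ 11 (mod 12).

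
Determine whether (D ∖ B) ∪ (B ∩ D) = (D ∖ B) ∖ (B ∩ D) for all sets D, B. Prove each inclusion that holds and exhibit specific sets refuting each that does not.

Forward inclusion. This inclusion fails. Take D = {1}, B = {1}; then 1 ∈ (D ∖ B) ∪ (B ∩ D) but 1 ∉ (D ∖ B) ∖ (B ∩ D).

Reverse inclusion. Let x ∈ (D ∖ B) ∖ (B ∩ D). Then x ∈ D and x ∉ B, from which x ∈ (D ∖ B) ∪ (B ∩ D).

The sets are not equal: only the reverse inclusion holds.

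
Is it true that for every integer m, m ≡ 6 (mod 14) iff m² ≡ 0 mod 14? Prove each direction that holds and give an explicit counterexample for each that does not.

(→) This fails: take m = 6. Then 6 ≡ 6 (mod 14), but 6² = 36 ≡ 8 (mod 14), not 0.

(←) This fails: take m = 0. Then 0² = 0 ≡ 0 (mod 14), yet 0 ≡ 0 (mod 14), not 6.

Both directions fail.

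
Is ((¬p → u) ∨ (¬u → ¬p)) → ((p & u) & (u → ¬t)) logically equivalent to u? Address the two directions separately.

(⇒) Assume the antecedent. If p is true, the antecedent forces (p = T, u = T, t = F), and u holds there. If p is false, the antecedent cannot hold. Either way u holds.

(⇐) This fails. Under p = F, u = T, t = F, the left side is false but the right side is true.

Not equivalent: only (⇒) holds.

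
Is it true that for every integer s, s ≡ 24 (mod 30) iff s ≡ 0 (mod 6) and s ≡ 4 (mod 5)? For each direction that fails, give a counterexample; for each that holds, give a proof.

(⇒) Suppose s ≡ 24 (mod 30); write s = 30j + 24. Since 6 ∣ 30, reducing mod 6 gives s ≡ 24 ≡ 0 (mod 6); since 5 ∣ 30, reducing mod 5 gives s ≡ 24 ≡ 4 (mod 5).

(⇐) Conversely, if s ≡ 0 (mod 6) and s ≡ 4 (mod 5), then by the Chinese remainder theorem s ≡ 24 (mod 30). This is exactly s ≡ 24 (mod 30).

Both implications hold.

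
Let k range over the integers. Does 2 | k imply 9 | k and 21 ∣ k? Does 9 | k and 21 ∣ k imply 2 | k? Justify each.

(→) This fails: take k = 2. Certainly 2 ∣ 2, but 9 ∤ 2.

(←) This fails: take k = 63. Both 9 ∣ 63 and 21 ∣ 63, yet 63 is not a multiple of 2 (since 63 = 31·2 + 1), so 2 ∤ 63.

(⇒) fails and (⇐) fails.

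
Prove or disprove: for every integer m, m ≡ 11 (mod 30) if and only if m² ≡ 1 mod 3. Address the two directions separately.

Only the forward direction holds.

Forward direction. Suppose m ≡ 11 (mod 30). Then m² ≡ 11² = 121 (mod 30), and since 3 ∣ 30, also m² ≡ 1 (mod 3).

Converse. This fails: take m = 1. Then 1² = 1 ≡ 1 (mod 3), yet 1 ≡ 1 (mod 30), not 11.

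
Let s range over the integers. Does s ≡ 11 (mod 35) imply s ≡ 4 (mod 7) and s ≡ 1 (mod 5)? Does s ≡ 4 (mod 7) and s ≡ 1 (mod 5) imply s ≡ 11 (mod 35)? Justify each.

(⟹) Suppose s ≡ 11 (mod 35); write s = 35j + 11. Since 7 ∣ 35, reducing mod 7 gives s ≡ 11 ≡ 4 (mod 7); since 5 ∣ 35, reducing mod 5 gives s ≡ 11 ≡ 1 (mod 5).

(⟸) Conversely, if s ≡ 4 (mod 7) and s ≡ 1 (mod 5), then by the Chinese remainder theorem s ≡ 11 (mod 35). This is exactly s ≡ 11 (mod 35).

Both implications hold.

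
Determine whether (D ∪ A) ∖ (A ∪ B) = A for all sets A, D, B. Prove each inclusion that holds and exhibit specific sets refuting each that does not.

Forward inclusion. This inclusion fails. Take A = ∅, D = {1}, B = ∅; then 1 ∈ (D ∪ A) ∖ (A ∪ B) but 1 ∉ A.

Reverse inclusion. This inclusion fails. Take A = {1}, D = ∅, B = ∅; then 1 ∈ A but 1 ∉ (D ∪ A) ∖ (A ∪ B).

(⊆) fails and (⊇) fails.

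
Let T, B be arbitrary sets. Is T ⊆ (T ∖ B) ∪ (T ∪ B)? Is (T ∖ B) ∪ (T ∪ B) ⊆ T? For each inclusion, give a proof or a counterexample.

Only the forward inclusion holds.

(⊆) Let x ∈ T. Then either x ∈ T and x ∉ B; or x ∈ T ∩ B. In each case x ∈ (T ∖ B) ∪ (T ∪ B), so T ⊆ (T ∖ B) ∪ (T ∪ B).

(⊇) This inclusion fails. Take T = ∅, B = {1}; then 1 ∈ (T ∖ B) ∪ (T ∪ B) but 1 ∉ T.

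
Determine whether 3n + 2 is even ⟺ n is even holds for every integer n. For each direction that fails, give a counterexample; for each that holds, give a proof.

(⇒) Suppose 3n + 2 is even. Since 3 is odd, 3n and n have the same parity, so 3n + 2 ≡ n + 2 (mod 2). As 2 is even, 3n + 2 is even exactly when n is even. Thus n is even.

(⇐) Conversely, suppose n is even; write n = 2j. Then 3n + 2 = 3·(2j) + 2 = 2·3j + 2, which is even.

Both directions hold; the statement is true.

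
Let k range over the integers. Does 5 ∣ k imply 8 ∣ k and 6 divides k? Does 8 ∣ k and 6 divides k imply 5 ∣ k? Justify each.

Neither direction holds.

Forward direction. This fails: take k = 5. Certainly 5 ∣ 5, but 8 ∤ 5.

Converse. This fails: take k = 24. Both 8 ∣ 24 and 6 ∣ 24, yet 24 is not a multiple of 5 (since 24 = 4·5 + 4), so 5 ∤ 24.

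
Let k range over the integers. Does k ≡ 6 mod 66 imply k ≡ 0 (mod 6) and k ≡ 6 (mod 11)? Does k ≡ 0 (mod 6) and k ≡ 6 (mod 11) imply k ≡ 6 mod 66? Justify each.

(⇐) If k ≡ 0 (mod 6) and k ≡ 6 (mod 11), then by the Chinese remainder theorem k ≡ 6 (mod 66). This is exactly k ≡ 6 (mod 66).

(⇒) Suppose k ≡ 6 (mod 66); write k = 66j + 6. Since 6 ∣ 66, reducing mod 6 gives k ≡ 6 ≡ 0 (mod 6); since 11 ∣ 66, reducing mod 11 gives k ≡ 6 (mod 11).

Both implications hold.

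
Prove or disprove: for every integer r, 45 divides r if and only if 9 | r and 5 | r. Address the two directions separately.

(→) If 45 ∣ r, write r = 45q. Since 45 = 5·9, r = 9·(5q), so 9 ∣ r; and since 45 = 9·5, r = 5·(9q), so 5 ∣ r.

(←) Suppose 9 ∣ r and 5 ∣ r. Any common multiple of 9 and 5 is a multiple of their lcm; here gcd(9, 5) = 1, so lcm(9, 5) = 9·5 = 45, so 45 ∣ r.

Both directions hold.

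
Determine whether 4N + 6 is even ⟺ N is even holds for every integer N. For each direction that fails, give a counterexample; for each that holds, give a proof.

Not equivalent: only (⇐) holds.

(←) Suppose N is even. Since 4 is even, 4N is even for every N, so 4N + 6 has the same parity as 6, which is even. Hence 4N + 6 is even.

(→) This fails: take N = 5. Then 4N + 6 = 26, which is even, yet N = 5 is odd, not even.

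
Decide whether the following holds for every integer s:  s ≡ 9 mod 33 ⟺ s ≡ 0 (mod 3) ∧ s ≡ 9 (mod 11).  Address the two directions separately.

[⇐] If s ≡ 0 (mod 3) and s ≡ 9 (mod 11), then by the Chinese remainder theorem s ≡ 9 (mod 33). This is exactly s ≡ 9 (mod 33).

[⇒] Suppose s ≡ 9 (mod 33); write s = 33j + 9. Since 3 ∣ 33, reducing mod 3 gives s ≡ 9 ≡ 0 (mod 3); since 11 ∣ 33, reducing mod 11 gives s ≡ 9 (mod 11).

Both directions hold; the statement is true.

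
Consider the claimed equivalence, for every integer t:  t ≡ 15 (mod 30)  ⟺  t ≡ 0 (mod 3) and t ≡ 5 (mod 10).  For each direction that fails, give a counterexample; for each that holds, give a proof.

Both directions hold.

Forward direction. Suppose t ≡ 15 (mod 30); write t = 30j + 15. Since 3 ∣ 30, reducing mod 3 gives t ≡ 15 ≡ 0 (mod 3); since 10 ∣ 30, reducing mod 10 gives t ≡ 15 ≡ 5 (mod 10).

Converse. If t ≡ 0 (mod 3) and t ≡ 5 (mod 10), then by the Chinese remainder theorem t ≡ 15 (mod 30). This is exactly t ≡ 15 (mod 30).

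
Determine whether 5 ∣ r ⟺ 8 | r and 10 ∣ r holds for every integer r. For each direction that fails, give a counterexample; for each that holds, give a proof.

[⇒] This fails: take r = 5. Certainly 5 ∣ 5, but 8 ∤ 5.

[⇐] Suppose 8 ∣ r and 10 ∣ r. Any common multiple of 8 and 10 is a multiple of their lcm; here lcm(8, 10) = 8·10/gcd(8, 10) = 80/2 = 40, so 40 ∣ r. Since 5 ∣ 40, it follows that 5 ∣ r.

Only the converse holds.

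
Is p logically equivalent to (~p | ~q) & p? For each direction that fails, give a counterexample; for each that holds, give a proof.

Forward direction. This fails. Under p = T, q = T, the left side is true but the right side is false.

Converse. Assume the antecedent. If p is true, p reduces to true regardless of the other variables. If p is false, the antecedent cannot hold. Either way p holds.

(⇒) fails; (⇐) holds.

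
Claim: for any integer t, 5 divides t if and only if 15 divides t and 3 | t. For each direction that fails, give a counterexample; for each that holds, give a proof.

Only the reverse direction holds.

(⇐) Suppose 15 ∣ t and 3 ∣ t. Any common multiple of 15 and 3 is a multiple of their lcm; here lcm(15, 3) = 15·3/gcd(15, 3) = 45/3 = 15, so 15 ∣ t. Since 5 ∣ 15, it follows that 5 ∣ t.

(⇒) This fails: take t = 5. Certainly 5 ∣ 5, but 15 ∤ 5.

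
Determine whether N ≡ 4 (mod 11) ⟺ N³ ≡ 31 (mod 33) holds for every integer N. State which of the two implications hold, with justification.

(⇒) fails; (⇐) holds.

Forward direction. This fails: take N = 15. Then 15 ≡ 4 (mod 11), but 15³ = 3375 ≡ 9 (mod 33), not 31.

Converse. The residues r modulo 33 with r³ ≡ 31 (mod 33) are exactly {4}, and each is ≡ 4 (mod 11).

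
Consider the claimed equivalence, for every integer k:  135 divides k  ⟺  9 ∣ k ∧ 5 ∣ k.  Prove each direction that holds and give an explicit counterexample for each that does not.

The forward direction holds; the converse fails.

(→) If 135 ∣ k, write k = 135q. Since 135 = 15·9, k = 9·(15q), so 9 ∣ k; and since 135 = 27·5, k = 5·(27q), so 5 ∣ k.

(←) This fails: take k = 45. Both 9 ∣ 45 and 5 ∣ 45, yet 45 is not a multiple of 135 (since 45 = 0·135 + 45), so 135 ∤ 45.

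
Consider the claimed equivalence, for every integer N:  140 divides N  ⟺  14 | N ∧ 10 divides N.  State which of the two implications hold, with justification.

The forward direction holds; the converse fails.

(⟹) If 140 ∣ N, write N = 140q. Since 140 = 10·14, N = 14·(10q), so 14 ∣ N; and since 140 = 14·10, N = 10·(14q), so 10 ∣ N.

(⟸) This fails: take N = 70. Both 14 ∣ 70 and 10 ∣ 70, yet 70 is not a multiple of 140 (since 70 = 0·140 + 70), so 140 ∤ 70.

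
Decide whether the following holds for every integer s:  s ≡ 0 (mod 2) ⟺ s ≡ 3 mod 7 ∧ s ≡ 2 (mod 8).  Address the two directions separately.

The forward direction fails; the converse holds.

(⟹) This fails: s = 0 gives 0 ≡ 0 (mod 2) but 0 ≡ 0 (mod 7), so the conjunction on the right does not hold.

(⟸) Conversely, if s ≡ 3 (mod 7) and s ≡ 2 (mod 8), then by the Chinese remainder theorem s ≡ 10 (mod 56). Since 10 ≡ 0 (mod 2) and 2 ∣ 56, we get s ≡ 0 (mod 2).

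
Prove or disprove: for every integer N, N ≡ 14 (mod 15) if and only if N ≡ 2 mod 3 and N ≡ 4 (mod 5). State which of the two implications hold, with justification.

Forward direction. Suppose N ≡ 14 (mod 15); write N = 15j + 14. Since 3 ∣ 15, reducing mod 3 gives N ≡ 14 ≡ 2 (mod 3); since 5 ∣ 15, reducing mod 5 gives N ≡ 14 ≡ 4 (mod 5).

Converse. If N ≡ 2 (mod 3) and N ≡ 4 (mod 5), then by the Chinese remainder theorem N ≡ 14 (mod 15). This is exactly N ≡ 14 (mod 15).

Both directions hold.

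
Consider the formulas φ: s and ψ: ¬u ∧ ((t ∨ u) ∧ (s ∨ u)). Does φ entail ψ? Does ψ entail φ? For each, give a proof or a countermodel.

(⟸) Assume the antecedent. If t is true, the antecedent forces (t = T, s = T, u = F), and s holds there. If t is false, the antecedent cannot hold. Either way s holds.

(⟹) This fails. Under t = F, s = T, u = F, the left side is true but the right side is false.

(⇒) fails; (⇐) holds.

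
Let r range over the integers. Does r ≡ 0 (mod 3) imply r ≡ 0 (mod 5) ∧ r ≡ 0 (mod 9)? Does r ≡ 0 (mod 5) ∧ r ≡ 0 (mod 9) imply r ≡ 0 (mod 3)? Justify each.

(⟹) This fails: r = 33 gives 33 ≡ 0 (mod 3) but 33 ≡ 3 (mod 5), so the conjunction on the right does not hold.

(⟸) Conversely, if r ≡ 0 (mod 5) and r ≡ 0 (mod 9), then by the Chinese remainder theorem r ≡ 0 (mod 45). Since 0 ≡ 0 (mod 3) and 3 ∣ 45, we get r ≡ 0 (mod 3).

Only the converse holds.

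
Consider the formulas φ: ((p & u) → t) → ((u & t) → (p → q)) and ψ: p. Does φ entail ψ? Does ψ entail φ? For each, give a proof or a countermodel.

Both directions fail.

(→) This fails. Under t = F, q = F, p = F, u = F, the left side is true but the right side is false.

(←) This fails. Under t = T, q = F, p = T, u = T, the left side is false but the right side is true.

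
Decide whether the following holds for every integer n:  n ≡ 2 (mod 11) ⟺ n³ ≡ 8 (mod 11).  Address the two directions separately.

(⇒) Suppose n ≡ 2 (mod 11). Write n = 11j + 2. Then (11j + 2)³ = 1331j³ + 726j² + 132j + 8 = 11(121j³ + 66j² + 12j) + 8, so n³ ≡ 8 (mod 11).

(⇐) For the converse, argue contrapositively. If n ≢ 2 (mod 11), then n is congruent to one of 0, 1, 3, 4, 5, 6, 7, 8, 9, 10 modulo 11, and these give n³ ≡ 0, 1, 5, 9, 4, 7, 2, 6, 3, 10 respectively — never 8.

Both implications hold.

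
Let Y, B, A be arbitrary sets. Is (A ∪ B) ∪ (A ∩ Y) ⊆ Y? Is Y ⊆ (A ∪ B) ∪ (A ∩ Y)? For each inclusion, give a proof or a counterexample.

Forward inclusion. This inclusion fails. Take Y = ∅, B = {1}, A = ∅; then 1 ∈ (A ∪ B) ∪ (A ∩ Y) but 1 ∉ Y.

Reverse inclusion. This inclusion fails. Take Y = {1}, B = ∅, A = ∅; then 1 ∈ Y but 1 ∉ (A ∪ B) ∪ (A ∩ Y).

Neither inclusion holds.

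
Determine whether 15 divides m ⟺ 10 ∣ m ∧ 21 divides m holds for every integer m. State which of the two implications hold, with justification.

Only the reverse direction holds.

[⇒] This fails: take m = 15. Certainly 15 ∣ 15, but 10 ∤ 15.

[⇐] Suppose 10 ∣ m and 21 ∣ m. Any common multiple of 10 and 21 is a multiple of their lcm; here gcd(10, 21) = 1, so lcm(10, 21) = 10·21 = 210, so 210 ∣ m. Since 15 ∣ 210, it follows that 15 ∣ m.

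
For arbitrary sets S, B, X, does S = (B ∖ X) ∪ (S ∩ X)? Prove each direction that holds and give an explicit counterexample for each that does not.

Both inclusions fail.

(⊆) This inclusion fails. Take S = {1}, B = ∅, X = ∅; then 1 ∈ S but 1 ∉ (B ∖ X) ∪ (S ∩ X).

(⊇) This inclusion fails. Take S = ∅, B = {1}, X = ∅; then 1 ∈ (B ∖ X) ∪ (S ∩ X) but 1 ∉ S.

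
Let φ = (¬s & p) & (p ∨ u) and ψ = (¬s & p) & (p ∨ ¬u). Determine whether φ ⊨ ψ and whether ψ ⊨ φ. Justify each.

[⇒] Assume the antecedent. If u is true, the antecedent forces (u = T, s = F, p = T), and (¬s & p) & (p ∨ ¬u) holds there. If u is false, the antecedent forces (u = F, s = F, p = T), and (¬s & p) & (p ∨ ¬u) holds there. Either way (¬s & p) & (p ∨ ¬u) holds.

[⇐] Assume the antecedent. If u is true, the antecedent forces (u = T, s = F, p = T), and (¬s & p) & (p ∨ u) holds there. If u is false, the antecedent forces (u = F, s = F, p = T), and (¬s & p) & (p ∨ u) holds there. Either way (¬s & p) & (p ∨ u) holds.

The biconditional holds.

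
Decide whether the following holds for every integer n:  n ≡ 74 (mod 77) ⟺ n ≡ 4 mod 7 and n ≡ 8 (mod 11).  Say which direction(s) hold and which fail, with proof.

(⇐) If n ≡ 4 (mod 7) and n ≡ 8 (mod 11), then by the Chinese remainder theorem n ≡ 74 (mod 77). This is exactly n ≡ 74 (mod 77).

(⇒) Suppose n ≡ 74 (mod 77); write n = 77j + 74. Since 7 ∣ 77, reducing mod 7 gives n ≡ 74 ≡ 4 (mod 7); since 11 ∣ 77, reducing mod 11 gives n ≡ 74 ≡ 8 (mod 11).

Both implications hold.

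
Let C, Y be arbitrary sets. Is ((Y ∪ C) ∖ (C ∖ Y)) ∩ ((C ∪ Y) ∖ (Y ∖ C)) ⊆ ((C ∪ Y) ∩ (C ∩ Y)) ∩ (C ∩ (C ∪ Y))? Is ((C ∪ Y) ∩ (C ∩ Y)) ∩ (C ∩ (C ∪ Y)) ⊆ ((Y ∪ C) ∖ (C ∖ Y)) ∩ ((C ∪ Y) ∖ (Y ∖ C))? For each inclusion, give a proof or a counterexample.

(⟸) Let x ∈ ((C ∪ Y) ∩ (C ∩ Y)) ∩ (C ∩ (C ∪ Y)). Then x ∈ C ∩ Y, from which x ∈ ((Y ∪ C) ∖ (C ∖ Y)) ∩ ((C ∪ Y) ∖ (Y ∖ C)).

(⟹) Let x ∈ ((Y ∪ C) ∖ (C ∖ Y)) ∩ ((C ∪ Y) ∖ (Y ∖ C)). Then x ∈ C ∩ Y, from which x ∈ ((C ∪ Y) ∩ (C ∩ Y)) ∩ (C ∩ (C ∪ Y)).

The two sets are equal.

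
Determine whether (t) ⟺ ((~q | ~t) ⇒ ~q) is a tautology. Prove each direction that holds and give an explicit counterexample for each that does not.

Forward direction. Assume the antecedent. If q is true, the antecedent forces (q = T, t = T), and (~q | ~t) ⇒ ~q holds there. If q is false, (~q | ~t) ⇒ ~q reduces to true regardless of the other variables. Either way (~q | ~t) ⇒ ~q holds.

Converse. This fails. Under q = F, t = F, the left side is false but the right side is true.

Not equivalent: only (⇒) holds.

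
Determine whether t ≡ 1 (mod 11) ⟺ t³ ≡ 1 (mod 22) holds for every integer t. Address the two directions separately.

Only the reverse direction holds.

(⇐) The residues r modulo 22 with r³ ≡ 1 (mod 22) are exactly {1}, and each is ≡ 1 (mod 11).

(⇒) This fails: take t = 12. Then 12 ≡ 1 (mod 11), but 12³ = 1728 ≡ 12 (mod 22), not 1.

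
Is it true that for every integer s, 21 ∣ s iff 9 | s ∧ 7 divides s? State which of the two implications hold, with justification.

Not equivalent: only (⇐) holds.

(←) Suppose 9 ∣ s and 7 ∣ s. Any common multiple of 9 and 7 is a multiple of their lcm; here gcd(9, 7) = 1, so lcm(9, 7) = 9·7 = 63, so 63 ∣ s. Since 21 ∣ 63, it follows that 21 ∣ s.

(→) This fails: take s = 21. Certainly 21 ∣ 21, but 9 ∤ 21.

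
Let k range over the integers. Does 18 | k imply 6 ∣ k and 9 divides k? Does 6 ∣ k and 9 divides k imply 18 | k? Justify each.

Both directions hold.

(⇒) If 18 ∣ k, write k = 18q. Since 18 = 3·6, k = 6·(3q), so 6 ∣ k; and since 18 = 2·9, k = 9·(2q), so 9 ∣ k.

(⇐) Suppose 6 ∣ k and 9 ∣ k. Any common multiple of 6 and 9 is a multiple of their lcm; here lcm(6, 9) = 6·9/gcd(6, 9) = 54/3 = 18, so 18 ∣ k.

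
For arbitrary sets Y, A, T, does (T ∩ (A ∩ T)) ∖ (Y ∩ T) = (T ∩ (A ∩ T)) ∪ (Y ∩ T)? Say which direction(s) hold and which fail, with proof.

Forward inclusion. Let x ∈ (T ∩ (A ∩ T)) ∖ (Y ∩ T). Then x ∈ A ∩ T and x ∉ Y, from which x ∈ (T ∩ (A ∩ T)) ∪ (Y ∩ T).

Reverse inclusion. This inclusion fails. Take Y = {1}, A = ∅, T = {1}; then 1 ∈ (T ∩ (A ∩ T)) ∪ (Y ∩ T) but 1 ∉ (T ∩ (A ∩ T)) ∖ (Y ∩ T).

The sets are not equal: only the forward inclusion holds.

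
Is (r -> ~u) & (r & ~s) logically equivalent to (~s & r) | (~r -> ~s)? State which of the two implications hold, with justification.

(⟹) Assume the antecedent. If r is true, (~s & r) | (~r -> ~s) reduces to true regardless of the other variables. If r is false, the antecedent cannot hold. Either way (~s & r) | (~r -> ~s) holds.

(⟸) This fails. Under r = F, s = F, u = F, the left side is false but the right side is true.

The forward direction holds; the converse fails.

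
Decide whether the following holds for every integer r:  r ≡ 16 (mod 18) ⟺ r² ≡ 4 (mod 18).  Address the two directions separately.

The forward direction holds; the converse fails.

Forward direction. Suppose r ≡ 16 (mod 18). Write r = 18j + 16. Then (18j + 16)² = 324j² + 576j + 256 = 18(18j² + 32j + 14) + 4, so r² ≡ 4 (mod 18).

Converse. This fails: take r = 2. Then 2² = 4 ≡ 4 (mod 18), yet 2 ≡ 2 (mod 18), not 16.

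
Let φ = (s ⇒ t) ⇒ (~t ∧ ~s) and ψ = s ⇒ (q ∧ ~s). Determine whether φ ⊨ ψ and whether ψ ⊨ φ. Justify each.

[⇒] This fails. Under q = F, s = T, t = F, the left side is true but the right side is false.

[⇐] This fails. Under q = F, s = F, t = T, the left side is false but the right side is true.

Both directions fail.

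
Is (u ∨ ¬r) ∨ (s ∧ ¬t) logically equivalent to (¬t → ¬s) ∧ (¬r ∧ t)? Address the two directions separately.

Converse. Assume the antecedent. If r is true, the antecedent cannot hold. If r is false, (u ∨ ¬r) ∨ (s ∧ ¬t) reduces to true regardless of the other variables. Either way (u ∨ ¬r) ∨ (s ∧ ¬t) holds.

Forward direction. This fails. Under r = F, s = F, t = F, u = F, the left side is true but the right side is false.

(⇒) fails; (⇐) holds.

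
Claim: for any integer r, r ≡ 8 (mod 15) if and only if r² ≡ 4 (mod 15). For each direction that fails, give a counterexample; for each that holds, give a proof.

(⟸) This fails: take r = 2. Then 2² = 4 ≡ 4 (mod 15), yet 2 ≡ 2 (mod 15), not 8.

(⟹) Suppose r ≡ 8 (mod 15). Write r = 15j + 8. Then (15j + 8)² = 225j² + 240j + 64 = 15(15j² + 16j + 4) + 4, so r² ≡ 4 (mod 15).

Not equivalent: only (⇒) holds.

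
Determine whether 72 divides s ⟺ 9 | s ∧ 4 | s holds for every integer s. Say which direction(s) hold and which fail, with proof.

Not equivalent: only (⇒) holds.

(→) If 72 ∣ s, write s = 72q. Since 72 = 8·9, s = 9·(8q), so 9 ∣ s; and since 72 = 18·4, s = 4·(18q), so 4 ∣ s.

(←) This fails: take s = 36. Both 9 ∣ 36 and 4 ∣ 36, yet 36 is not a multiple of 72 (since 36 = 0·72 + 36), so 72 ∤ 36.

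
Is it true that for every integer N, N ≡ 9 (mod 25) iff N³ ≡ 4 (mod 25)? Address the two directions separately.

Both directions hold.

(⟹) Suppose N ≡ 9 (mod 25). Write N = 25j + 9. Then (25j + 9)³ = 15625j³ + 16875j² + 6075j + 729 = 25(625j³ + 675j² + 243j + 29) + 4, so N³ ≡ 4 (mod 25).

(⟸) Conversely, suppose N³ ≡ 4 (mod 25). The only residue r in {0, …, 24} with r³ ≡ 4 (mod 25) is r = 9, so N ≡ 9 (mod 25).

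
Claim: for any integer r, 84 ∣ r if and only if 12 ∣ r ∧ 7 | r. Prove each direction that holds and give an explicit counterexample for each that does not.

Equivalent; both directions hold.

(←) Suppose 12 ∣ r and 7 ∣ r. Any common multiple of 12 and 7 is a multiple of their lcm; here gcd(12, 7) = 1, so lcm(12, 7) = 12·7 = 84, so 84 ∣ r.

(→) If 84 ∣ r, write r = 84q. Since 84 = 7·12, r = 12·(7q), so 12 ∣ r; and since 84 = 12·7, r = 7·(12q), so 7 ∣ r.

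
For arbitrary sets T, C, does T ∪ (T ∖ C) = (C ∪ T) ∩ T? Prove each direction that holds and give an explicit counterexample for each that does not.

(⟹) Let x ∈ T ∪ (T ∖ C). Then either x ∈ T and x ∉ C; or x ∈ T ∩ C. In each case x ∈ (C ∪ T) ∩ T, so T ∪ (T ∖ C) ⊆ (C ∪ T) ∩ T.

(⟸) Let x ∈ (C ∪ T) ∩ T. Then either x ∈ T and x ∉ C; or x ∈ T ∩ C. In each case x ∈ T ∪ (T ∖ C), so (C ∪ T) ∩ T ⊆ T ∪ (T ∖ C).

Both inclusions hold; the sets are equal.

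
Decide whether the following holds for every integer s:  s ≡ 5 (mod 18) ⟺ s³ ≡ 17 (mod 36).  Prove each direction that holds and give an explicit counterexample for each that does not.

(⇒) This fails: take s = 23. Then 23 ≡ 5 (mod 18), but 23³ = 12167 ≡ 35 (mod 36), not 17.

(⇐) This fails: take s = 17. Then 17³ = 4913 ≡ 17 (mod 36), yet 17 ≡ 17 (mod 18), not 5.

Neither direction holds.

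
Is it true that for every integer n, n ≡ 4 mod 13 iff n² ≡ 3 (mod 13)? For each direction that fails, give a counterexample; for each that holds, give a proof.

(⟹) Suppose n ≡ 4 mod 13. Write n = 13j + 4. Then (13j + 4)² = 169j² + 104j + 16 = 13(13j² + 8j + 1) + 3, so n² ≡ 3 (mod 13).

(⟸) This fails: take n = 9. Then 9² = 81 ≡ 3 (mod 13), yet 9 ≡ 9 (mod 13), not 4.

(⇒) holds; (⇐) fails.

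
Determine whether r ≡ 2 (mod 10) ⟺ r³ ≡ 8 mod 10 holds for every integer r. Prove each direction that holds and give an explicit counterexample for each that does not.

The biconditional holds.

[⇒] Suppose r ≡ 2 (mod 10). Write r = 10j + 2. Then (10j + 2)³ = 1000j³ + 600j² + 120j + 8 = 10(100j³ + 60j² + 12j) + 8, so r³ ≡ 8 (mod 10).

[⇐] Conversely, suppose r³ ≡ 8 (mod 10). The only residue r in {0, …, 9} with r³ ≡ 8 (mod 10) is r = 2, so r ≡ 2 (mod 10).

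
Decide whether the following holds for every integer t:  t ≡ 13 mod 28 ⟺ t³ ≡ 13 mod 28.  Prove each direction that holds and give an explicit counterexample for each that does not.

(⇒) holds; (⇐) fails.

(⇒) Suppose t ≡ 13 mod 28. Write t = 28j + 13. Then (28j + 13)³ = 21952j³ + 30576j² + 14196j + 2197 = 28(784j³ + 1092j² + 507j + 78) + 13, so t³ ≡ 13 (mod 28).

(⇐) This fails: take t = 5. Then 5³ = 125 ≡ 13 (mod 28), yet 5 ≡ 5 (mod 28), not 13.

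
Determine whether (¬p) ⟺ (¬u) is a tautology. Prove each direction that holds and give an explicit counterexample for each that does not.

Both directions fail.

(⟹) This fails. Under p = F, u = T, the left side is true but the right side is false.

(⟸) This fails. Under p = T, u = F, the left side is false but the right side is true.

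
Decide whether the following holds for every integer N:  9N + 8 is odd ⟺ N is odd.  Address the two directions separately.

(→) Suppose 9N + 8 is odd. Since 9 is odd, 9N and N have the same parity, so 9N + 8 ≡ N + 8 (mod 2). As 8 is even, 9N + 8 is odd exactly when N is odd. Thus N is odd.

(←) Conversely, suppose N is odd; write N = 2j + 1. Then 9N + 8 = 9·(2j + 1) + 8 = 2·9j + 17, which is odd.

Both directions hold.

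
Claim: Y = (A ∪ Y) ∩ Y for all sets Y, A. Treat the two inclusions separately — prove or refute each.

The two sets are equal.

Forward inclusion. Let x ∈ Y. Then either x ∈ Y and x ∉ A; or x ∈ Y ∩ A. In each case x ∈ (A ∪ Y) ∩ Y, so Y ⊆ (A ∪ Y) ∩ Y.

Reverse inclusion. Let x ∈ (A ∪ Y) ∩ Y. Then either x ∈ Y and x ∉ A; or x ∈ Y ∩ A. In each case x ∈ Y, so (A ∪ Y) ∩ Y ⊆ Y.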